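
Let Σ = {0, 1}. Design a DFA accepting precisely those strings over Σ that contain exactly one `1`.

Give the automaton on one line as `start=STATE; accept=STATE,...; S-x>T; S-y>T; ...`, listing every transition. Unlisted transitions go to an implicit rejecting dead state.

start=S0; accept=S1; S0-0>S0; S0-1>S1; S1-0>S1; S1-1>S2; S2-0>S2; S2-1>S2

Only the number of `1`s matters, and only up to 2. Make a chain S0 → S1 → S2 advanced by each `1` (with S2 absorbing); every other symbol self-loops. The accepting set is {S1}.
        0   1  
>  S0   S0  S1 
 * S1   S1  S2 
   S2   S2  S2 
(> = start, * = accepting)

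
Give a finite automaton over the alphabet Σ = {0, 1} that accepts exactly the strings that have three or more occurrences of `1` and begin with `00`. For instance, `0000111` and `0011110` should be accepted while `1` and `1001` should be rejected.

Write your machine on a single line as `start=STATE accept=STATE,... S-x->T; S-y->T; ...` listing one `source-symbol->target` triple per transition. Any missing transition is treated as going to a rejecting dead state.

Build one automaton per condition and run them in lockstep. The first has 5 states tracking the count of `1`s, saturating at 4; the second has 4 states tracking whether the input so far still matches the prefix `00`. A product state is a pair (one from each), accepting exactly when both do. Equivalent product states are then merged.
With 7 states:
        0   1  
>  S0   S1  S2 
   S1   S3  S2 
   S2   S2  S2 
   S3   S3  S4 
   S4   S4  S5 
   S5   S5  S6 
 * S6   S6  S6 
(> = start, * = accepting)

start=S0; accept=S6; S0-0->S1; S0-1->S2; S1-0->S3; S1-1->S2; S2-0->S2; S2-1->S2; S3-0->S3; S3-1->S4; S4-0->S4; S4-1->S5; S5-0->S5; S5-1->S6; S6-0->S6; S6-1->S6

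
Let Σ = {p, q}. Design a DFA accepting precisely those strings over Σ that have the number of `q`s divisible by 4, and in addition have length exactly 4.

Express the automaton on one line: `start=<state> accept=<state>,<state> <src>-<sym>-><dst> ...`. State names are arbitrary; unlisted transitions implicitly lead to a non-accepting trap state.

start=A accept=I A-p->B A-q->C B-p->D B-q->E C-p->E C-q->F D-p->G D-q->E E-p->E E-q->E F-p->E F-q->H G-p->I G-q->E H-p->E H-q->I I-p->E I-q->E

Build one automaton per condition and run them in lockstep. The first has 4 states tracking the count of `q`s modulo 4; the second has 6 states tracking the input length, saturating at 5. A product state is a pair (one from each), accepting exactly when both do. Minimizing collapses redundant product states.
A 9-state machine:
       p  q 
>  A   B  C 
   B   D  E 
   C   E  F 
   D   G  E 
   E   E  E 
   F   E  H 
   G   I  E 
   H   E  I 
 * I   E  E 
(> = start, * = accepting)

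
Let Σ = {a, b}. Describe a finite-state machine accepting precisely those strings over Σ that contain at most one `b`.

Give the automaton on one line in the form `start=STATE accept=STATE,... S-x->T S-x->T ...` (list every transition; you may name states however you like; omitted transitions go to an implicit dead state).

start=q0 accept=q0,q1 q0-a->q0 q0-b->q1 q1-a->q1 q1-b->q2 q2-a->q2 q2-b->q2

Count `b`s, saturating at 2: state q0 means no `b` yet, q1 means one `b` seen, q2 means more than one. Each `b` increments (capped at q2); other symbols loop. Accept from {q0, q1}.
With 3 states:
        a   b  
>* q0   q0  q1 
 * q1   q1  q2 
   q2   q2  q2 
(> = start, * = accepting)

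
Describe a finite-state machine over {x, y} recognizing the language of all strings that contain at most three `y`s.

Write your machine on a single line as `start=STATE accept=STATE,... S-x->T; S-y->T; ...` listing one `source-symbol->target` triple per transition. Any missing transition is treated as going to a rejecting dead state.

start=S0; accept=S0,S1,S2,S3; S0-x->S0; S0-y->S1; S1-x->S1; S1-y->S2; S2-x->S2; S2-y->S3; S3-x->S3; S3-y->S4; S4-x->S4; S4-y->S4

Count `y`s, saturating at 4: states S0 through S3 mean 0 through 3 `y`s seen; S4 means more than 3. Each `y` increments (capped at S4); other symbols loop. Accept from {S0, S1, S2, S3}.
A 5-state machine:
        x   y  
>* S0   S0  S1 
 * S1   S1  S2 
 * S2   S2  S3 
 * S3   S3  S4 
   S4   S4  S4 
(> = start, * = accepting)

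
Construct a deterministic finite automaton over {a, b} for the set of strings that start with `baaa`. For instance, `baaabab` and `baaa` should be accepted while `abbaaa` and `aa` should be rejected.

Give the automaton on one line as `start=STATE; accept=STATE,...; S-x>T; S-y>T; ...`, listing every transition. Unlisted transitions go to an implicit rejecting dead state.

Walk along `baaa` while the input agrees: from q0 take `b` to q1, and so on. Any deviation drops to the rejecting sink q5. Once q4 is reached the prefix is confirmed and every continuation is accepted.
6 states suffice.
        a   b  
>  q0   q5  q1 
   q1   q2  q5 
   q2   q3  q5 
   q3   q4  q5 
 * q4   q4  q4 
   q5   q5  q5 
(> = start, * = accepting)

start=q0; accept=q4; q0-a>q5; q0-b>q1; q1-a>q2; q1-b>q5; q2-a>q3; q2-b>q5; q3-a>q4; q3-b>q5; q4-a>q4; q4-b>q4; q5-a>q5; q5-b>q5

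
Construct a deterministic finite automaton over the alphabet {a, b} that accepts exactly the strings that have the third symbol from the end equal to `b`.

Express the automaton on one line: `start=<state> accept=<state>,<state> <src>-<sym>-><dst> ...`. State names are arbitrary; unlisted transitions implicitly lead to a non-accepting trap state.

Because acceptance depends on a position counted from the end, the machine has to buffer the most recent 3 symbols. Make each state the string of the last up-to-3 symbols read; on input `x` shift the window left and append `x`. Accept when the buffered window has length 3 and begins with `b`.
15 states suffice.
          a    b  
>  S0     S1   S2 
   S1     S3   S4 
   S2     S5   S6 
   S3     S7   S8 
   S4     S9  S10 
   S5    S11  S12 
   S6    S13  S14 
   S7     S7   S8 
   S8     S9  S10 
   S9    S11  S12 
   S10   S13  S14 
 * S11    S7   S8 
 * S12    S9  S10 
 * S13   S11  S12 
 * S14   S13  S14 
(> = start, * = accepting)

start=S0 accept=S11,S12,S13,S14 S0-a->S1 S0-b->S2 S1-a->S3 S1-b->S4 S2-a->S5 S2-b->S6 S3-a->S7 S3-b->S8 S4-a->S9 S4-b->S10 S5-a->S11 S5-b->S12 S6-a->S13 S6-b->S14 S7-a->S7 S7-b->S8 S8-a->S9 S8-b->S10 S9-a->S11 S9-b->S12 S10-a->S13 S10-b->S14 S11-a->S7 S11-b->S8 S12-a->S9 S12-b->S10 S13-a->S11 S13-b->S12 S14-a->S13 S14-b->S14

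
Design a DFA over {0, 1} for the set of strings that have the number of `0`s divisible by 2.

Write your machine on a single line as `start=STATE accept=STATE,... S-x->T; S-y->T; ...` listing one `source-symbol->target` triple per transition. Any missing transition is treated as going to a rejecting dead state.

start=q0; accept=q0; q0-0->q1; q0-1->q0; q1-0->q0; q1-1->q1

Keep the running count of `0`s modulo 2: each `0` advances along the cycle q0 → q1 → q0 while other symbols loop. Accept at q0.
A 2-state machine:
        0   1  
>* q0   q1  q0 
   q1   q0  q1 
(> = start, * = accepting)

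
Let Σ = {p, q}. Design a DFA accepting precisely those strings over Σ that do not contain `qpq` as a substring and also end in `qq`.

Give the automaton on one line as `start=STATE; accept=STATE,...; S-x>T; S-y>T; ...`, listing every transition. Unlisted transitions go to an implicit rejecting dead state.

start=S0; accept=S3; S0-p>S0; S0-q>S1; S1-p>S2; S1-q>S3; S2-p>S0; S2-q>S4; S3-p>S2; S3-q>S3; S4-p>S5; S4-q>S6; S5-p>S5; S5-q>S4; S6-p>S5; S6-q>S6

Handle the two conditions separately and then intersect. One (4 states) tracks partial matches of the forbidden pattern `qpq`; the other (3 states) tracks how much of the suffix `qq` has currently been matched. Each combined state is a pair, one component from each; accept when both components accept.
7 states suffice.
        p   q  
>  S0   S0  S1 
   S1   S2  S3 
   S2   S0  S4 
 * S3   S2  S3 
   S4   S5  S6 
   S5   S5  S4 
   S6   S5  S6 
(> = start, * = accepting)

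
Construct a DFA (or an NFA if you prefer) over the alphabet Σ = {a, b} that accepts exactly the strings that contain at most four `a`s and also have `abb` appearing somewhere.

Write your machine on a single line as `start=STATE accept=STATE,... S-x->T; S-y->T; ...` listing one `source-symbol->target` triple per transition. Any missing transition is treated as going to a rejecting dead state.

Handle the two conditions separately and then intersect. The first has 6 states tracking the count of `a`s, saturating at 5; the second has 4 states tracking whether and how much of `abb` has been seen. A product state is a pair (one from each), accepting exactly when both do. Equivalent product states are then merged.
14 states suffice.
          a    b  
>  q0     q1   q0 
   q1     q2   q3 
   q2     q4   q5 
   q3     q2   q6 
   q4     q7   q8 
   q5     q4   q9 
 * q6     q9   q6 
   q7    q10  q11 
   q8     q7  q12 
 * q9    q12   q9 
   q10   q10  q10 
   q11   q10  q13 
 * q12   q13  q12 
 * q13   q10  q13 
(> = start, * = accepting)

start=q0; accept=q6,q9,q12,q13; q0-a->q1; q0-b->q0; q1-a->q2; q1-b->q3; q2-a->q4; q2-b->q5; q3-a->q2; q3-b->q6; q4-a->q7; q4-b->q8; q5-a->q4; q5-b->q9; q6-a->q9; q6-b->q6; q7-a->q10; q7-b->q11; q8-a->q7; q8-b->q12; q9-a->q12; q9-b->q9; q10-a->q10; q10-b->q10; q11-a->q10; q11-b->q13; q12-a->q13; q12-b->q12; q13-a->q10; q13-b->q13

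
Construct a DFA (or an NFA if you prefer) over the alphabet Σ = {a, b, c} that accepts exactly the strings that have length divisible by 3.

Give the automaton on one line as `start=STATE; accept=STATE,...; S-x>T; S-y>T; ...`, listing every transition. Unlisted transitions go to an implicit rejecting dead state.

Count input length modulo 3: every symbol advances one step around the cycle q0 → q1 → q2 → q0. Accept at q0.
        a   b   c  
>* q0   q1  q1  q1 
   q1   q2  q2  q2 
   q2   q0  q0  q0 
(> = start, * = accepting)

start=q0; accept=q0; q0-a>q1; q0-b>q1; q0-c>q1; q1-a>q2; q1-b>q2; q1-c>q2; q2-a>q0; q2-b>q0; q2-c>q0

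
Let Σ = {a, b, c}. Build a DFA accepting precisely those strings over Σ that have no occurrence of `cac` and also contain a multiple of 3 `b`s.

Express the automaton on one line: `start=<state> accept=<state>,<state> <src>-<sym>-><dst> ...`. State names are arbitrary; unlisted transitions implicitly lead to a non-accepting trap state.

Handle the two conditions separately and then intersect. The first has 4 states tracking partial matches of the forbidden pattern `cac`; the second has 3 states tracking the count of `b`s modulo 3. A product state is a pair (one from each), accepting exactly when both do. After merging equivalent states the machine shrinks.
10 states suffice.
        a   b   c  
>* s0   s0  s1  s2 
   s1   s1  s3  s4 
 * s2   s5  s1  s2 
   s3   s3  s0  s6 
   s4   s7  s3  s4 
 * s5   s0  s1  s8 
   s6   s9  s0  s6 
   s7   s1  s3  s8 
   s8   s8  s8  s8 
   s9   s3  s0  s8 
(> = start, * = accepting)

start=s0 accept=s0,s2,s5 s0-a->s0 s0-b->s1 s0-c->s2 s1-a->s1 s1-b->s3 s1-c->s4 s2-a->s5 s2-b->s1 s2-c->s2 s3-a->s3 s3-b->s0 s3-c->s6 s4-a->s7 s4-b->s3 s4-c->s4 s5-a->s0 s5-b->s1 s5-c->s8 s6-a->s9 s6-b->s0 s6-c->s6 s7-a->s1 s7-b->s3 s7-c->s8 s8-a->s8 s8-b->s8 s8-c->s8 s9-a->s3 s9-b->s0 s9-c->s8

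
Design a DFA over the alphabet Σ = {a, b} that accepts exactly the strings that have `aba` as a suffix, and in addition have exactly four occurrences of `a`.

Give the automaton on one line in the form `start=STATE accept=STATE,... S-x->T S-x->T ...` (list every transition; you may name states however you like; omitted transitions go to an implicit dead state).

Build one automaton per condition and run them in lockstep. One (4 states) tracks how much of the suffix `aba` has currently been matched; the other (6 states) tracks the count of `a`s, saturating at 5. Each combined state is a pair, one component from each; accept when both components accept.
A 20-state machine:
          a    b  
>  S0     S1   S0 
   S1     S2   S3 
   S2     S4   S5 
   S3     S6   S7 
   S4     S8   S9 
   S5    S10  S11 
   S6     S4   S5 
   S7     S2   S7 
   S8    S12  S13 
   S9    S14  S15 
   S10    S8   S9 
   S11    S4  S11 
   S12   S12  S16 
   S13   S17  S18 
 * S14   S12  S13 
   S15    S8  S15 
   S16   S17  S19 
   S17   S12  S16 
   S18   S12  S18 
   S19   S12  S19 
(> = start, * = accepting)

start=S0 accept=S14 S0-a->S1 S0-b->S0 S1-a->S2 S1-b->S3 S2-a->S4 S2-b->S5 S3-a->S6 S3-b->S7 S4-a->S8 S4-b->S9 S5-a->S10 S5-b->S11 S6-a->S4 S6-b->S5 S7-a->S2 S7-b->S7 S8-a->S12 S8-b->S13 S9-a->S14 S9-b->S15 S10-a->S8 S10-b->S9 S11-a->S4 S11-b->S11 S12-a->S12 S12-b->S16 S13-a->S17 S13-b->S18 S14-a->S12 S14-b->S13 S15-a->S8 S15-b->S15 S16-a->S17 S16-b->S19 S17-a->S12 S17-b->S16 S18-a->S12 S18-b->S18 S19-a->S12 S19-b->S19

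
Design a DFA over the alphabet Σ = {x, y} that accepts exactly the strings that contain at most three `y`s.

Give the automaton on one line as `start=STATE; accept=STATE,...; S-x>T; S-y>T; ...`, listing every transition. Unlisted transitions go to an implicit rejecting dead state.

Count `y`s, saturating at 4: states A through D mean 0 through 3 `y`s seen; E means more than 3. Each `y` increments (capped at E); other symbols loop. Accept from {A, B, C, D}.
A 5-state machine:
       x  y 
>* A   A  B 
 * B   B  C 
 * C   C  D 
 * D   D  E 
   E   E  E 
(> = start, * = accepting)

start=A; accept=A,B,C,D; A-x>A; A-y>B; B-x>B; B-y>C; C-x>C; C-y>D; D-x>D; D-y>E; E-x>E; E-y>E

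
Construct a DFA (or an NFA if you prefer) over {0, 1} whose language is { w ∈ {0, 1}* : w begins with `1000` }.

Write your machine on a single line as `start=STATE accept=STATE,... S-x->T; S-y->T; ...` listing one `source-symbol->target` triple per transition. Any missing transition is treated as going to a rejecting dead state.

start=A; accept=E; A-0->F; A-1->B; B-0->C; B-1->F; C-0->D; C-1->F; D-0->E; D-1->F; E-0->E; E-1->E; F-0->F; F-1->F

Check the first 4 symbols one by one: A through D record how many have matched `1000` so far; any wrong symbol goes to the dead state F. After all 4 match we enter the accepting sink E.
       0  1 
>  A   F  B 
   B   C  F 
   C   D  F 
   D   E  F 
 * E   E  E 
   F   F  F 
(> = start, * = accepting)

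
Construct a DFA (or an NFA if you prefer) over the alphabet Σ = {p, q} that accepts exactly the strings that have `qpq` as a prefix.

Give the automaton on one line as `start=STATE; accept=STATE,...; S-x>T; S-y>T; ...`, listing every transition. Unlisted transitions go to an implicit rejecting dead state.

Walk along `qpq` while the input agrees: from S0 take `q` to S1, and so on. Any deviation drops to the rejecting sink S4. Once S3 is reached the prefix is confirmed and every continuation is accepted.
With 5 states:
        p   q  
>  S0   S4  S1 
   S1   S2  S4 
   S2   S4  S3 
 * S3   S3  S3 
   S4   S4  S4 
(> = start, * = accepting)

start=S0; accept=S3; S0-p>S4; S0-q>S1; S1-p>S2; S1-q>S4; S2-p>S4; S2-q>S3; S3-p>S3; S3-q>S3; S4-p>S4; S4-q>S4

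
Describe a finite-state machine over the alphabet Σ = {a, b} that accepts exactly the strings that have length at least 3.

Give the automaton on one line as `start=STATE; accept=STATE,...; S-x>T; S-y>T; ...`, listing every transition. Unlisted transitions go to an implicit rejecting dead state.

Count input length up to 4: every symbol moves from S0 toward S4, which means 'more than 3' and absorbs. Accept from {S3, S4}.
5 states suffice.
        a   b  
>  S0   S1  S1 
   S1   S2  S2 
   S2   S3  S3 
 * S3   S4  S4 
 * S4   S4  S4 
(> = start, * = accepting)

start=S0; accept=S3,S4; S0-a>S1; S0-b>S1; S1-a>S2; S1-b>S2; S2-a>S3; S2-b>S3; S3-a>S4; S3-b>S4; S4-a>S4; S4-b>S4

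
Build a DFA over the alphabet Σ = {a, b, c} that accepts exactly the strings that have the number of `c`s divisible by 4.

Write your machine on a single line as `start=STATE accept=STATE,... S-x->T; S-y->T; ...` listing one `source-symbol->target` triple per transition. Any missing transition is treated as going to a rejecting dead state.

Keep the running count of `c`s modulo 4: each `c` advances along the cycle S0 → S1 → S2 → S3 → S0 while other symbols loop. Accept at S0.
        a   b   c  
>* S0   S0  S0  S1 
   S1   S1  S1  S2 
   S2   S2  S2  S3 
   S3   S3  S3  S0 
(> = start, * = accepting)

start=S0; accept=S0; S0-a->S0; S0-b->S0; S0-c->S1; S1-a->S1; S1-b->S1; S1-c->S2; S2-a->S2; S2-b->S2; S2-c->S3; S3-a->S3; S3-b->S3; S3-c->S0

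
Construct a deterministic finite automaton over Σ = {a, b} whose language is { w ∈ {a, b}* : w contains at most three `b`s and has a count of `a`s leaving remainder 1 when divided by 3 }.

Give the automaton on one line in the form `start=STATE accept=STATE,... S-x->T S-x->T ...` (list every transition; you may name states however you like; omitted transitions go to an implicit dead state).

start=s0 accept=s1,s4,s7,s10 s0-a->s1 s0-b->s2 s1-a->s3 s1-b->s4 s2-a->s4 s2-b->s5 s3-a->s0 s3-b->s6 s4-a->s6 s4-b->s7 s5-a->s7 s5-b->s8 s6-a->s2 s6-b->s9 s7-a->s9 s7-b->s10 s8-a->s10 s8-b->s11 s9-a->s5 s9-b->s12 s10-a->s12 s10-b->s13 s11-a->s13 s11-b->s11 s12-a->s8 s12-b->s14 s13-a->s14 s13-b->s13 s14-a->s11 s14-b->s14

Handle the two conditions separately and then intersect. One (5 states) tracks the count of `b`s, saturating at 4; the other (3 states) tracks the count of `a`s modulo 3. Each combined state is a pair, one component from each; accept when both components accept.
15 states suffice.
          a    b  
>  s0     s1   s2 
 * s1     s3   s4 
   s2     s4   s5 
   s3     s0   s6 
 * s4     s6   s7 
   s5     s7   s8 
   s6     s2   s9 
 * s7     s9  s10 
   s8    s10  s11 
   s9     s5  s12 
 * s10   s12  s13 
   s11   s13  s11 
   s12    s8  s14 
   s13   s14  s13 
   s14   s11  s14 
(> = start, * = accepting)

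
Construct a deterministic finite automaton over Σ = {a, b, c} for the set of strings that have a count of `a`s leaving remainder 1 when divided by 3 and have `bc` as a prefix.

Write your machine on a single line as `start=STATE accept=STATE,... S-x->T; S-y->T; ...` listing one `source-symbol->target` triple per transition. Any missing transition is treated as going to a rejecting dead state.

start=s0; accept=s4; s0-a->s1; s0-b->s2; s0-c->s1; s1-a->s1; s1-b->s1; s1-c->s1; s2-a->s1; s2-b->s1; s2-c->s3; s3-a->s4; s3-b->s3; s3-c->s3; s4-a->s5; s4-b->s4; s4-c->s4; s5-a->s3; s5-b->s5; s5-c->s5

Run two small machines in parallel and take their product. One (3 states) tracks the count of `a`s modulo 3; the other (4 states) tracks whether the input so far still matches the prefix `bc`. Each combined state is a pair, one component from each; accept when both components accept. Minimizing collapses redundant product states.
With 6 states:
        a   b   c  
>  s0   s1  s2  s1 
   s1   s1  s1  s1 
   s2   s1  s1  s3 
   s3   s4  s3  s3 
 * s4   s5  s4  s4 
   s5   s3  s5  s5 
(> = start, * = accepting)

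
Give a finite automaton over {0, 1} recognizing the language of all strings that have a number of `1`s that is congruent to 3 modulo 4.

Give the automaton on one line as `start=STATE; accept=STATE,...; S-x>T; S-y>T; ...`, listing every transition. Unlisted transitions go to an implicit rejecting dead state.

start=A; accept=D; A-0>A; A-1>B; B-0>B; B-1>C; C-0>C; C-1>D; D-0>D; D-1>A

The only thing that matters is how many `1`s have appeared, reduced mod 4. Use one state per residue: A for 0, …, D for 3. Reading `1` moves to the next residue; anything else stays put. D is accepting.
       0  1 
>  A   A  B 
   B   B  C 
   C   C  D 
 * D   D  A 
(> = start, * = accepting)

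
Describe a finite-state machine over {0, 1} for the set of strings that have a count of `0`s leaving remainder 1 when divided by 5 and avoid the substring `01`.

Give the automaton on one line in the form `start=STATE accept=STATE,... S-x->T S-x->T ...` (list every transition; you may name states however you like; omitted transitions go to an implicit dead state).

Build one automaton per condition and run them in lockstep. One (5 states) tracks the count of `0`s modulo 5; the other (3 states) tracks partial matches of the forbidden pattern `01`. Each combined state is a pair, one component from each; accept when both components accept.
With 11 states:
          0    1  
>  q0     q1   q0 
 * q1     q2   q3 
   q2     q4   q5 
   q3     q5   q3 
   q4     q6   q7 
   q5     q7   q5 
   q6     q8   q9 
   q7     q9   q7 
   q8     q1  q10 
   q9    q10   q9 
   q10    q3  q10 
(> = start, * = accepting)

start=q0 accept=q1 q0-0->q1 q0-1->q0 q1-0->q2 q1-1->q3 q2-0->q4 q2-1->q5 q3-0->q5 q3-1->q3 q4-0->q6 q4-1->q7 q5-0->q7 q5-1->q5 q6-0->q8 q6-1->q9 q7-0->q9 q7-1->q7 q8-0->q1 q8-1->q10 q9-0->q10 q9-1->q9 q10-0->q3 q10-1->q10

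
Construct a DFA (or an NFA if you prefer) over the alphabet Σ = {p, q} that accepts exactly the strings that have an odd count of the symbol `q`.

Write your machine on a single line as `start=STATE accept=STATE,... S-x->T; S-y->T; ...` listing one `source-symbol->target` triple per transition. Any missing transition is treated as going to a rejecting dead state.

Keep the running count of `q`s modulo 2: each `q` advances along the cycle S0 → S1 → S0 while other symbols loop. Accept at S1.
A 2-state machine:
        p   q  
>  S0   S0  S1 
 * S1   S1  S0 
(> = start, * = accepting)

start=S0; accept=S1; S0-p->S0; S0-q->S1; S1-p->S1; S1-q->S0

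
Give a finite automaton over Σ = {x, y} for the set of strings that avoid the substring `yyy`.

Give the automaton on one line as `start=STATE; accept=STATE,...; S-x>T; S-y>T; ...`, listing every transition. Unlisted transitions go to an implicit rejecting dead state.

start=q0; accept=q0,q1,q2; q0-x>q0; q0-y>q1; q1-x>q0; q1-y>q2; q2-x>q0; q2-y>q3; q3-x>q3; q3-y>q3

Track partial matches of the forbidden pattern `yyy`. State q3 is a dead state reached once `yyy` has occurred; every other state accepts. q0 means no part of `yyy` is currently matched.
        x   y  
>* q0   q0  q1 
 * q1   q0  q2 
 * q2   q0  q3 
   q3   q3  q3 
(> = start, * = accepting)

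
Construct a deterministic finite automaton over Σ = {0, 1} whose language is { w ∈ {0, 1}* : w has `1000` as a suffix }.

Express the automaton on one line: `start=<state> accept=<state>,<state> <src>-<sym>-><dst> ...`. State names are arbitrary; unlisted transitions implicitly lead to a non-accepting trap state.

Remember how much of `1000` the current input suffix matches. State q0 means no match yet; q1 means the last symbol is `1`; q2 means the last 2 symbols are `10`; q3 means the last 3 symbols are `100`; q4 means the last 4 symbols are `1000`. Only q4 accepts. On a mismatch, fall back to the longest proper suffix that is still a prefix of `1000`.
5 states suffice.
        0   1  
>  q0   q0  q1 
   q1   q2  q1 
   q2   q3  q1 
   q3   q4  q1 
 * q4   q0  q1 
(> = start, * = accepting)

start=q0 accept=q4 q0-0->q0 q0-1->q1 q1-0->q2 q1-1->q1 q2-0->q3 q2-1->q1 q3-0->q4 q3-1->q1 q4-0->q0 q4-1->q1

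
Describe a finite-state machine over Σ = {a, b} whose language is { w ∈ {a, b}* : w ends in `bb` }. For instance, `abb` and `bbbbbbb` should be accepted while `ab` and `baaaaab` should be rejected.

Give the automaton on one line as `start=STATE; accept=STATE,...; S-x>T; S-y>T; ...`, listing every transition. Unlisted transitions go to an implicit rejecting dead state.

Let each state record the length of the longest suffix of the input read so far that is also a prefix of `bb`. s1 means the last symbol is `b`; s2 means the last 2 symbols are `bb`. Accept only at s2, where the string currently ends in `bb`.
With 3 states:
        a   b  
>  s0   s0  s1 
   s1   s0  s2 
 * s2   s0  s2 
(> = start, * = accepting)

start=s0; accept=s2; s0-a>s0; s0-b>s1; s1-a>s0; s1-b>s2; s2-a>s0; s2-b>s2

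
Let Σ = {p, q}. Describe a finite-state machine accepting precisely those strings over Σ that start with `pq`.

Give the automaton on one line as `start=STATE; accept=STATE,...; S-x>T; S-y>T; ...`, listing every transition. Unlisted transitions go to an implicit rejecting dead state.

Check the first 2 symbols one by one: S0 through S1 record how many have matched `pq` so far; any wrong symbol goes to the dead state S3. After all 2 match we enter the accepting sink S2.
With 4 states:
        p   q  
>  S0   S1  S3 
   S1   S3  S2 
 * S2   S2  S2 
   S3   S3  S3 
(> = start, * = accepting)

start=S0; accept=S2; S0-p>S1; S0-q>S3; S1-p>S3; S1-q>S2; S2-p>S2; S2-q>S2; S3-p>S3; S3-q>S3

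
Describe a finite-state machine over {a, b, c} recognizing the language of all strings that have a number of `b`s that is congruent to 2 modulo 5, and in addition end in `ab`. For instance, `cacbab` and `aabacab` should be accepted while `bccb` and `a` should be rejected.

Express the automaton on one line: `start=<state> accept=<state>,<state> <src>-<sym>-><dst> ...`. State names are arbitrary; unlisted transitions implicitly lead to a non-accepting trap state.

Handle the two conditions separately and then intersect. The first has 5 states tracking the count of `b`s modulo 5; the second has 3 states tracking how much of the suffix `ab` has currently been matched. A product state is a pair (one from each), accepting exactly when both do.
With 15 states:
          a    b    c  
>  S0     S1   S2   S0 
   S1     S1   S3   S0 
   S2     S4   S5   S2 
   S3     S4   S5   S2 
   S4     S4   S6   S2 
   S5     S7   S8   S5 
 * S6     S7   S8   S5 
   S7     S7   S9   S5 
   S8    S10  S11   S8 
   S9    S10  S11   S8 
   S10   S10  S12   S8 
   S11   S13   S0  S11 
   S12   S13   S0  S11 
   S13   S13  S14  S11 
   S14    S1   S2   S0 
(> = start, * = accepting)

start=S0 accept=S6 S0-a->S1 S0-b->S2 S0-c->S0 S1-a->S1 S1-b->S3 S1-c->S0 S2-a->S4 S2-b->S5 S2-c->S2 S3-a->S4 S3-b->S5 S3-c->S2 S4-a->S4 S4-b->S6 S4-c->S2 S5-a->S7 S5-b->S8 S5-c->S5 S6-a->S7 S6-b->S8 S6-c->S5 S7-a->S7 S7-b->S9 S7-c->S5 S8-a->S10 S8-b->S11 S8-c->S8 S9-a->S10 S9-b->S11 S9-c->S8 S10-a->S10 S10-b->S12 S10-c->S8 S11-a->S13 S11-b->S0 S11-c->S11 S12-a->S13 S12-b->S0 S12-c->S11 S13-a->S13 S13-b->S14 S13-c->S11 S14-a->S1 S14-b->S2 S14-c->S0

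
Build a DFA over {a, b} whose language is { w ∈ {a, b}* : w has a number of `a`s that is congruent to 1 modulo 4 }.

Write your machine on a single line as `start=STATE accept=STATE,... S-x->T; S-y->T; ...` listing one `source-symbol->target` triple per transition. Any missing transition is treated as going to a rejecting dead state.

start=s0; accept=s1; s0-a->s1; s0-b->s0; s1-a->s2; s1-b->s1; s2-a->s3; s2-b->s2; s3-a->s0; s3-b->s3

The only thing that matters is how many `a`s have appeared, reduced mod 4. Use one state per residue: s0 for 0, …, s3 for 3. Reading `a` moves to the next residue; anything else stays put. s1 is accepting.
A 4-state machine:
        a   b  
>  s0   s1  s0 
 * s1   s2  s1 
   s2   s3  s2 
   s3   s0  s3 
(> = start, * = accepting)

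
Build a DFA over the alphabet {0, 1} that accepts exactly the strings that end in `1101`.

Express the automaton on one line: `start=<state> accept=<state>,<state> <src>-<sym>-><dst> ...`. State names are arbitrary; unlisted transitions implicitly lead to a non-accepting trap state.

start=S0 accept=S4 S0-0->S0 S0-1->S1 S1-0->S0 S1-1->S2 S2-0->S3 S2-1->S2 S3-0->S0 S3-1->S4 S4-0->S0 S4-1->S2

Let each state record the length of the longest suffix of the input read so far that is also a prefix of `1101`. S1 means the last symbol is `1`; S2 means the last 2 symbols are `11`; S3 means the last 3 symbols are `110`; S4 means the last 4 symbols are `1101`. Accept only at S4, where the string currently ends in `1101`.
A 5-state machine:
        0   1  
>  S0   S0  S1 
   S1   S0  S2 
   S2   S3  S2 
   S3   S0  S4 
 * S4   S0  S2 
(> = start, * = accepting)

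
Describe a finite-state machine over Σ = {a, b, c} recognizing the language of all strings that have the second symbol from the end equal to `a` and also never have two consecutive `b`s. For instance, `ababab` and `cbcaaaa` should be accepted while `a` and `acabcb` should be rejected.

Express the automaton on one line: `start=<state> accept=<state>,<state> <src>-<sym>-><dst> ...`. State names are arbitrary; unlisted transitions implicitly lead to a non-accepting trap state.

Handle the two conditions separately and then intersect. One (13 states) tracks the last 2 symbols read; the other (3 states) tracks partial matches of the forbidden pattern `bb`. Each combined state is a pair, one component from each; accept when both components accept.
21 states suffice.
          a    b    c  
>  S0     S1   S2   S3 
   S1     S4   S5   S6 
   S2     S7   S8   S9 
   S3    S10  S11  S12 
 * S4     S4   S5   S6 
 * S5     S7   S8   S9 
 * S6    S10  S11  S12 
   S7     S4   S5   S6 
   S8    S13   S8  S14 
   S9    S10  S11  S12 
   S10    S4   S5   S6 
   S11    S7   S8   S9 
   S12   S10  S11  S12 
   S13   S15  S16  S17 
   S14   S18  S19  S20 
   S15   S15  S16  S17 
   S16   S13   S8  S14 
   S17   S18  S19  S20 
   S18   S15  S16  S17 
   S19   S13   S8  S14 
   S20   S18  S19  S20 
(> = start, * = accepting)

start=S0 accept=S4,S5,S6 S0-a->S1 S0-b->S2 S0-c->S3 S1-a->S4 S1-b->S5 S1-c->S6 S2-a->S7 S2-b->S8 S2-c->S9 S3-a->S10 S3-b->S11 S3-c->S12 S4-a->S4 S4-b->S5 S4-c->S6 S5-a->S7 S5-b->S8 S5-c->S9 S6-a->S10 S6-b->S11 S6-c->S12 S7-a->S4 S7-b->S5 S7-c->S6 S8-a->S13 S8-b->S8 S8-c->S14 S9-a->S10 S9-b->S11 S9-c->S12 S10-a->S4 S10-b->S5 S10-c->S6 S11-a->S7 S11-b->S8 S11-c->S9 S12-a->S10 S12-b->S11 S12-c->S12 S13-a->S15 S13-b->S16 S13-c->S17 S14-a->S18 S14-b->S19 S14-c->S20 S15-a->S15 S15-b->S16 S15-c->S17 S16-a->S13 S16-b->S8 S16-c->S14 S17-a->S18 S17-b->S19 S17-c->S20 S18-a->S15 S18-b->S16 S18-c->S17 S19-a->S13 S19-b->S8 S19-c->S14 S20-a->S18 S20-b->S19 S20-c->S20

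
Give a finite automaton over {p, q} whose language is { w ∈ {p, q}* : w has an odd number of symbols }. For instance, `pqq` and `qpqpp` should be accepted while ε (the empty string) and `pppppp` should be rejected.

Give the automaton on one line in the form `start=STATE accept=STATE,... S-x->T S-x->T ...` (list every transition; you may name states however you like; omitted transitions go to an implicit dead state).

start=s0 accept=s1 s0-p->s1 s0-q->s1 s1-p->s0 s1-q->s0

Only the length mod 2 matters, so use a 2-cycle: from any state, every input symbol moves to the next state, wrapping s1 back to s0. Mark s1 accepting.
With 2 states:
        p   q  
>  s0   s1  s1 
 * s1   s0  s0 
(> = start, * = accepting)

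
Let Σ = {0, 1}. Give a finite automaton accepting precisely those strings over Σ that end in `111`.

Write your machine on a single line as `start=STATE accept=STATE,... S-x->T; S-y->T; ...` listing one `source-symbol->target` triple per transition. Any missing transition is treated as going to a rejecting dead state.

start=S0; accept=S3; S0-0->S0; S0-1->S1; S1-0->S0; S1-1->S2; S2-0->S0; S2-1->S3; S3-0->S0; S3-1->S3

Remember how much of `111` the current input suffix matches. State S0 means no match yet; S1 means the last symbol is `1`; S2 means the last 2 symbols are `11`; S3 means the last 3 symbols are `111`. Only S3 accepts. On a mismatch, fall back to the longest proper suffix that is still a prefix of `111`.
4 states suffice.
        0   1  
>  S0   S0  S1 
   S1   S0  S2 
   S2   S0  S3 
 * S3   S0  S3 
(> = start, * = accepting)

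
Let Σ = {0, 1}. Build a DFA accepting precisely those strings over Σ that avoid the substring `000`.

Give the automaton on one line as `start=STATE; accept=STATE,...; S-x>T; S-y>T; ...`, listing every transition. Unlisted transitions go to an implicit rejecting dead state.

start=A; accept=A,B,C; A-0>B; A-1>A; B-0>C; B-1>A; C-0>D; C-1>A; D-0>D; D-1>D

This is the complement of 'contains `000`'. Use the same substring-matching states — A through D holding how much of `000` has just been matched — but flip the accepting set: everything except the trap D accepts.
4 states suffice.
       0  1 
>* A   B  A 
 * B   C  A 
 * C   D  A 
   D   D  D 
(> = start, * = accepting)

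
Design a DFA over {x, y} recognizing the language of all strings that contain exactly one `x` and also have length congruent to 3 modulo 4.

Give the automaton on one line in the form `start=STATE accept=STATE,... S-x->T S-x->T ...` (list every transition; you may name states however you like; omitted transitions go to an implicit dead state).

start=S0 accept=S6 S0-x->S1 S0-y->S2 S1-x->S3 S1-y->S4 S2-x->S4 S2-y->S5 S3-x->S3 S3-y->S3 S4-x->S3 S4-y->S6 S5-x->S6 S5-y->S7 S6-x->S3 S6-y->S8 S7-x->S8 S7-y->S0 S8-x->S3 S8-y->S1

Handle the two conditions separately and then intersect. One (3 states) tracks the count of `x`s, saturating at 2; the other (4 states) tracks the input length modulo 4. Each combined state is a pair, one component from each; accept when both components accept. Equivalent product states are then merged.
With 9 states:
        x   y  
>  S0   S1  S2 
   S1   S3  S4 
   S2   S4  S5 
   S3   S3  S3 
   S4   S3  S6 
   S5   S6  S7 
 * S6   S3  S8 
   S7   S8  S0 
   S8   S3  S1 
(> = start, * = accepting)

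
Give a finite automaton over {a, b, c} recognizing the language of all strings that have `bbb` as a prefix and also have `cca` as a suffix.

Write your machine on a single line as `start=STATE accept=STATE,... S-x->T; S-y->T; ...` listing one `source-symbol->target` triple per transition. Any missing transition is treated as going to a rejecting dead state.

Run two small machines in parallel and take their product. One (5 states) tracks whether the input so far still matches the prefix `bbb`; the other (4 states) tracks how much of the suffix `cca` has currently been matched. Each combined state is a pair, one component from each; accept when both components accept. After merging equivalent states the machine shrinks.
With 8 states:
        a   b   c  
>  s0   s1  s2  s1 
   s1   s1  s1  s1 
   s2   s1  s3  s1 
   s3   s1  s4  s1 
   s4   s4  s4  s5 
   s5   s4  s4  s6 
   s6   s7  s4  s6 
 * s7   s4  s4  s5 
(> = start, * = accepting)

start=s0; accept=s7; s0-a->s1; s0-b->s2; s0-c->s1; s1-a->s1; s1-b->s1; s1-c->s1; s2-a->s1; s2-b->s3; s2-c->s1; s3-a->s1; s3-b->s4; s3-c->s1; s4-a->s4; s4-b->s4; s4-c->s5; s5-a->s4; s5-b->s4; s5-c->s6; s6-a->s7; s6-b->s4; s6-c->s6; s7-a->s4; s7-b->s4; s7-c->s5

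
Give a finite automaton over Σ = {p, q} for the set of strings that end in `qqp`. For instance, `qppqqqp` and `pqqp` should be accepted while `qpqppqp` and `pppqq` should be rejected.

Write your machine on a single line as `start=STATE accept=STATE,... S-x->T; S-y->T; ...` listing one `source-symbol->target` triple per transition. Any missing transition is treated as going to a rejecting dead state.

start=S0; accept=S3; S0-p->S0; S0-q->S1; S1-p->S0; S1-q->S2; S2-p->S3; S2-q->S2; S3-p->S0; S3-q->S1

Remember how much of `qqp` the current input suffix matches. State S0 means no match yet; S1 means the last symbol is `q`; S2 means the last 2 symbols are `qq`; S3 means the last 3 symbols are `qqp`. Only S3 accepts. On a mismatch, fall back to the longest proper suffix that is still a prefix of `qqp`.
A 4-state machine:
        p   q  
>  S0   S0  S1 
   S1   S0  S2 
   S2   S3  S2 
 * S3   S0  S1 
(> = start, * = accepting)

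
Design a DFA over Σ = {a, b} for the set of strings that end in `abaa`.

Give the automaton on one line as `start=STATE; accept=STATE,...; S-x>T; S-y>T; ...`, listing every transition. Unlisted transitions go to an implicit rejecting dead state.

Remember how much of `abaa` the current input suffix matches. State q0 means no match yet; q1 means the last symbol is `a`; q2 means the last 2 symbols are `ab`; q3 means the last 3 symbols are `aba`; q4 means the last 4 symbols are `abaa`. Only q4 accepts. On a mismatch, fall back to the longest proper suffix that is still a prefix of `abaa`.
        a   b  
>  q0   q1  q0 
   q1   q1  q2 
   q2   q3  q0 
   q3   q4  q2 
 * q4   q1  q2 
(> = start, * = accepting)

start=q0; accept=q4; q0-a>q1; q0-b>q0; q1-a>q1; q1-b>q2; q2-a>q3; q2-b>q0; q3-a>q4; q3-b>q2; q4-a>q1; q4-b>q2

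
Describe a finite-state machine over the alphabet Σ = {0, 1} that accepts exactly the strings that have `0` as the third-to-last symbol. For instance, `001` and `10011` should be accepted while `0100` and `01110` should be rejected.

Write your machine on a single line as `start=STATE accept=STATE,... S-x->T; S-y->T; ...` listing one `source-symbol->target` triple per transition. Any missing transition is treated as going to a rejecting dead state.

start=A; accept=H,I,J,K; A-0->B; A-1->C; B-0->D; B-1->E; C-0->F; C-1->G; D-0->H; D-1->I; E-0->J; E-1->K; F-0->L; F-1->M; G-0->N; G-1->O; H-0->H; H-1->I; I-0->J; I-1->K; J-0->L; J-1->M; K-0->N; K-1->O; L-0->H; L-1->I; M-0->J; M-1->K; N-0->L; N-1->M; O-0->N; O-1->O

Because acceptance depends on a position counted from the end, the machine has to buffer the most recent 3 symbols. Make each state the string of the last up-to-3 symbols read; on input `x` shift the window left and append `x`. Accept when the buffered window has length 3 and begins with `0`.
       0  1 
>  A   B  C 
   B   D  E 
   C   F  G 
   D   H  I 
   E   J  K 
   F   L  M 
   G   N  O 
 * H   H  I 
 * I   J  K 
 * J   L  M 
 * K   N  O 
   L   H  I 
   M   J  K 
   N   L  M 
   O   N  O 
(> = start, * = accepting)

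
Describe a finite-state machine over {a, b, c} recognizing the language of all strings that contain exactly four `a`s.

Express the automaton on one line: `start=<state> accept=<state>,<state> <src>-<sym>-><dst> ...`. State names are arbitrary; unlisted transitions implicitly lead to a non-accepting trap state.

Only the number of `a`s matters, and only up to 5. Make a chain s0 → s1 → s2 → s3 → s4 → s5 advanced by each `a` (with s5 absorbing); every other symbol self-loops. The accepting set is {s4}.
        a   b   c  
>  s0   s1  s0  s0 
   s1   s2  s1  s1 
   s2   s3  s2  s2 
   s3   s4  s3  s3 
 * s4   s5  s4  s4 
   s5   s5  s5  s5 
(> = start, * = accepting)

start=s0 accept=s4 s0-a->s1 s0-b->s0 s0-c->s0 s1-a->s2 s1-b->s1 s1-c->s1 s2-a->s3 s2-b->s2 s2-c->s2 s3-a->s4 s3-b->s3 s3-c->s3 s4-a->s5 s4-b->s4 s4-c->s4 s5-a->s5 s5-b->s5 s5-c->s5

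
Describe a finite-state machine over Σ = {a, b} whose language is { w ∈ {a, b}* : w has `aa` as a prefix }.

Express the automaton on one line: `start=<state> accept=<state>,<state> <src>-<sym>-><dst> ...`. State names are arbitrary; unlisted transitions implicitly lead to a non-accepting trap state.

start=S0 accept=S2 S0-a->S1 S0-b->S3 S1-a->S2 S1-b->S3 S2-a->S2 S2-b->S2 S3-a->S3 S3-b->S3

Check the first 2 symbols one by one: S0 through S1 record how many have matched `aa` so far; any wrong symbol goes to the dead state S3. After all 2 match we enter the accepting sink S2.
A 4-state machine:
        a   b  
>  S0   S1  S3 
   S1   S2  S3 
 * S2   S2  S2 
   S3   S3  S3 
(> = start, * = accepting)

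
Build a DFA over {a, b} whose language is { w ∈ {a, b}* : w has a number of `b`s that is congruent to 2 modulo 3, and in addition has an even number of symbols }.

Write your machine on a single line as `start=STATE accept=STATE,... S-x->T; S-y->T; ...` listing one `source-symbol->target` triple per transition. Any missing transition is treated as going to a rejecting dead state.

start=S0; accept=S4; S0-a->S1; S0-b->S2; S1-a->S0; S1-b->S3; S2-a->S3; S2-b->S4; S3-a->S2; S3-b->S5; S4-a->S5; S4-b->S1; S5-a->S4; S5-b->S0

Run two small machines in parallel and take their product. The first has 3 states tracking the count of `b`s modulo 3; the second has 2 states tracking the input length modulo 2. A product state is a pair (one from each), accepting exactly when both do.
6 states suffice.
        a   b  
>  S0   S1  S2 
   S1   S0  S3 
   S2   S3  S4 
   S3   S2  S5 
 * S4   S5  S1 
   S5   S4  S0 
(> = start, * = accepting)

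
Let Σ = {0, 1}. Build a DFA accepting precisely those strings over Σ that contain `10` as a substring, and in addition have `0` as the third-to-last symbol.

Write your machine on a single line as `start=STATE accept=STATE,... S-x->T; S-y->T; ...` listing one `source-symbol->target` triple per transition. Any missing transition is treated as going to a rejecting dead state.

start=q0; accept=q9,q15,q16,q17; q0-0->q1; q0-1->q2; q1-0->q3; q1-1->q4; q2-0->q5; q2-1->q6; q3-0->q7; q3-1->q8; q4-0->q9; q4-1->q10; q5-0->q11; q5-1->q12; q6-0->q13; q6-1->q14; q7-0->q7; q7-1->q8; q8-0->q9; q8-1->q10; q9-0->q11; q9-1->q12; q10-0->q13; q10-1->q14; q11-0->q15; q11-1->q16; q12-0->q9; q12-1->q17; q13-0->q11; q13-1->q12; q14-0->q13; q14-1->q14; q15-0->q15; q15-1->q16; q16-0->q9; q16-1->q17; q17-0->q13; q17-1->q18; q18-0->q13; q18-1->q18

Run two small machines in parallel and take their product. The first has 3 states tracking whether and how much of `10` has been seen; the second has 15 states tracking the last 3 symbols read. A product state is a pair (one from each), accepting exactly when both do.
19 states suffice.
          0    1  
>  q0     q1   q2 
   q1     q3   q4 
   q2     q5   q6 
   q3     q7   q8 
   q4     q9  q10 
   q5    q11  q12 
   q6    q13  q14 
   q7     q7   q8 
   q8     q9  q10 
 * q9    q11  q12 
   q10   q13  q14 
   q11   q15  q16 
   q12    q9  q17 
   q13   q11  q12 
   q14   q13  q14 
 * q15   q15  q16 
 * q16    q9  q17 
 * q17   q13  q18 
   q18   q13  q18 
(> = start, * = accepting)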